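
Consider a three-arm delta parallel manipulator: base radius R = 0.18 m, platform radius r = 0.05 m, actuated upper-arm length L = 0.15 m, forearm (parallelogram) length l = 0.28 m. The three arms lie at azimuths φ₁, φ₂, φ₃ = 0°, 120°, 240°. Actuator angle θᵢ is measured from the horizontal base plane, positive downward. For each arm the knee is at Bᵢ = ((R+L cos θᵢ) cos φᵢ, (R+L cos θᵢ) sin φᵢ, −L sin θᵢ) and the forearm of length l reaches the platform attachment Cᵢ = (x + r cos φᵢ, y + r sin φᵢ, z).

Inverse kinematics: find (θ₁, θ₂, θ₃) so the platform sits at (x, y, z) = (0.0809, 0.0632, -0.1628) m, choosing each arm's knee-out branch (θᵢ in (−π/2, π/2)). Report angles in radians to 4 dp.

rotate P by −φ1: (0.0809, 0.0632, -0.1628)
  e−x'=0.0491;  (l²−L²−(e−x')²−y'²−z²)/2L = 0.0766
  γ=atan2(-0.1628,0.0491)=-1.2779;  ψ=arccos(0.4507)=1.1033;  θ1=γ+ψ≈-0.1746
φ2=120.0° → target in arm frame (0.0143, -0.1017)
  e−x'=0.1157;  (l²−L²−(e−x')²−y'²−z²)/2L = 0.0189
  √(A²+B²)=0.1997;  θ2 = -0.9529+1.4760 ≈ 0.5232
arm 3 (φ=240.0°): x'=-0.0952, y'=0.0385
  A cos θ + B sin θ = C:  0.2252·cos θ + -0.1628·sin θ = -0.0760
  γ=atan2(-0.1628,0.2252)=-0.6260;  ψ=arccos(-0.2734)=1.8477;  θ3=γ+ψ≈1.2217

θ₁ = -0.1746, θ₂ = 0.5232, θ₃ = 1.2217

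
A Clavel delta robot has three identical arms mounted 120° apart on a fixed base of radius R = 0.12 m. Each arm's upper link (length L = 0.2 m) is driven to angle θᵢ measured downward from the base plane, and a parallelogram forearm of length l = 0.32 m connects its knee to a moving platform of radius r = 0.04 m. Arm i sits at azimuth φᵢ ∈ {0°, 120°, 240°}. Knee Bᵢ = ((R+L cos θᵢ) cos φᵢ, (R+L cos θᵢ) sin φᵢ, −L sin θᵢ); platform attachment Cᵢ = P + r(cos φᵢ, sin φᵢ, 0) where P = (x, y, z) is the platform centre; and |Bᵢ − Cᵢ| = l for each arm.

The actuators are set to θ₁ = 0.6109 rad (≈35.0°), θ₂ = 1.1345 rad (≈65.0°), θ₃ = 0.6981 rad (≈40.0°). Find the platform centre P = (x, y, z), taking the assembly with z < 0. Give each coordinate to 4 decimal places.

φ1=0.0°: virtual centre (0.2438, 0.0000, -0.1147), radius l
arm 2 at φ=120.0°: ρ2 = 0.1645;  O2 = (-0.0823, 0.1425, -0.1813)
φ3=240.0°: virtual centre (-0.1166, -0.2020, -0.1286), radius l
subtract pairs → two planes through P
linear system: -0.6522x+0.2850y = -0.0127−-0.1331z; -0.7209x+-0.4039y = -0.0017−-0.0277z
det = 0.4688;  x = 0.0120+-0.1315z,  y = -0.0171+0.1661z
quadratic in z: (1.0449)z²+(0.2847)z+(-0.0352)=0, √Δ=0.4776 → z ∈ {-0.3648, 0.0923}; z = -0.3648 (taking z<0)
x = 0.0599, y = -0.0778

(0.0599, -0.0778, -0.3648)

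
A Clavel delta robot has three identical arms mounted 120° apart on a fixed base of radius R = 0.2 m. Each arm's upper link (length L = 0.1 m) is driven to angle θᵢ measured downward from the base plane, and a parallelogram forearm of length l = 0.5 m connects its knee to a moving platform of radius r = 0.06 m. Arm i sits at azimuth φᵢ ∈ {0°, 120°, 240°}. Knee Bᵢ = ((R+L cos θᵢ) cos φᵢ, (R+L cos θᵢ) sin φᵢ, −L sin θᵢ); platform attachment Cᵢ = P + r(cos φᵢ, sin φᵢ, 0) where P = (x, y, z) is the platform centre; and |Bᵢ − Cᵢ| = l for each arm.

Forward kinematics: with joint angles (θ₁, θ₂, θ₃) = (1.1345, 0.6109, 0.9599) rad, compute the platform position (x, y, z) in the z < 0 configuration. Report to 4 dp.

(-0.0506, 0.0437, -0.5310)

φ1=0.0°: virtual centre (0.1823, 0.0000, -0.0906), radius l
φ2=120.0°: virtual centre (-0.1110, 0.1922, -0.0574), radius l
O3 = (0.1974·cos240.0°, 0.1974·sin240.0°, -0.0819) = (-0.0987, -0.1709, -0.0819)
eliminate P² terms by subtracting sphere 1 from 2 and 3
[-0.5864 0.3844 0.0665]·P = 0.0111;  [-0.5619 -0.3418 0.0174]·P = 0.0042
det = 0.4164;  x = -0.0130+0.0707z,  y = 0.0090+-0.0652z
into |P−O₁|² = l²: 1.0093z² + 0.1525z + -0.2036 = 0;  Δ = 0.8451;  z = -0.5310 or 0.3799 → z<0 root = -0.5310
x = -0.0506, y = 0.0437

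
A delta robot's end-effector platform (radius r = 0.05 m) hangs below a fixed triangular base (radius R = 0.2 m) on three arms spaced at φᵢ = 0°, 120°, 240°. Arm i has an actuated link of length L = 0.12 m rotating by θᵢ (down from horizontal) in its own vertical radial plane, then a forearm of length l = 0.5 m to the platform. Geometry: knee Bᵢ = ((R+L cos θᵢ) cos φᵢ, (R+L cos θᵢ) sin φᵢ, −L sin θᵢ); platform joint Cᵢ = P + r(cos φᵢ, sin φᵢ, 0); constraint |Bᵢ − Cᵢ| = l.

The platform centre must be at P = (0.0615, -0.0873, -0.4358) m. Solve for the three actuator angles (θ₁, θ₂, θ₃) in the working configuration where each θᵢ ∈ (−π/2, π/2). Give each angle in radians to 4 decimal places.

θ₁ = -0.0868, θ₂ = 0.6984, θ₃ = 0.0000

arm 1 (φ=0.0°): x'=0.0615, y'=-0.0873
  A=0.0885, B=-0.4358, C=(l²−L²−A²−y'²−z²)/(2L)=0.1259
  √(A²+B²)=0.4447;  θ1 = -1.3704+1.2837 ≈ -0.0868
arm 2 (φ=120.0°): x'=-0.1064, y'=-0.0096
  A=0.2564, B=-0.4358, C=(l²−L²−A²−y'²−z²)/(2L)=-0.0839
  √(A²+B²)=0.5056;  θ2 = -1.0391+1.7375 ≈ 0.6984
arm 3 (φ=240.0°): x'=0.0449, y'=0.0969
  A cos θ + B sin θ = C:  0.1051·cos θ + -0.4358·sin θ = 0.1051
  √(A²+B²)=0.4483;  θ3 = -1.3340+1.3341 ≈ 0.0000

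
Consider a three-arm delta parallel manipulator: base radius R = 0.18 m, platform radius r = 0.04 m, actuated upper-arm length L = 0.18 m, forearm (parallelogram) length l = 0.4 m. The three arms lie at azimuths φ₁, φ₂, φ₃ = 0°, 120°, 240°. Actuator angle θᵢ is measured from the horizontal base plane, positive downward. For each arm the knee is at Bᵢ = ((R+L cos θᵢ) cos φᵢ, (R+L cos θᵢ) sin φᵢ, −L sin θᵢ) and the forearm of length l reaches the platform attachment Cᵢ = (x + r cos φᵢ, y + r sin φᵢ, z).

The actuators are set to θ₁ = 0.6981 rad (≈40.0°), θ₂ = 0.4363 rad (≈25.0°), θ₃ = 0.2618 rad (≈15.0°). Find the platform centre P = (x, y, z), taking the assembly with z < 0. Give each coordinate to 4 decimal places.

arm 1 at φ=0.0°: (R−r)+L cos θ1 = 0.2779;  S1 = (0.2779, 0.0000, -0.1157)
arm 2 at φ=120.0°: (R−r)+L cos θ2 = 0.3031;  S2 = (-0.1516, 0.2625, -0.0761)
φ3=240.0°: virtual centre (-0.1569, -0.2718, -0.0466), radius l
eliminate P² terms by subtracting sphere 1 from 2 and 3
[-0.8589 0.5251 0.0793]·P = 0.0071;  [-0.8696 -0.5436 0.1382]·P = 0.0101
det = 0.9235;  x = -0.0099+0.1252z,  y = -0.0027+0.0539z
sphere 1 gives Az²+Bz+C=0 with A=1.0186, B=0.1590, C=-0.0638;  B²−4AC=0.2852;  roots -0.3402, 0.1841;  negative root z = -0.3402
x = -0.0525, y = -0.0211

(-0.0525, -0.0211, -0.3402)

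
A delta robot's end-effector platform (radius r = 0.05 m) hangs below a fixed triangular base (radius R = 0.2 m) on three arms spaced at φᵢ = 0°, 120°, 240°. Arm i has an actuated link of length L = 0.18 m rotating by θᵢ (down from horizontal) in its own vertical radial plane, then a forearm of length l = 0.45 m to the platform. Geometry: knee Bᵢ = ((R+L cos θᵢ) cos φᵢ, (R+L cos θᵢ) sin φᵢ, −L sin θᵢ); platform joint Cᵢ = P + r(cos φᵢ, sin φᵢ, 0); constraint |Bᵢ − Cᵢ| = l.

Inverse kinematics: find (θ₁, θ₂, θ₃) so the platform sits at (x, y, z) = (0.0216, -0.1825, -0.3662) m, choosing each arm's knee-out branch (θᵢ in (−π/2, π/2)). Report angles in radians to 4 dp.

φ1=0.0° → target in arm frame (0.0216, -0.1825)
  e−x'=0.1284;  (l²−L²−(e−x')²−y'²−z²)/2L = -0.0383
  γ=atan2(-0.3662,0.1284)=-1.2336;  ψ=arccos(-0.0987)=1.6697;  θ1=γ+ψ≈0.4361
arm 2 (φ=120.0°): x'=-0.1688, y'=0.0725
  A=0.3188, B=-0.3662, C=(l²−L²−A²−y'²−z²)/(2L)=-0.1970
  θ2 = atan2(B,A) + arccos(C/0.4856) = 1.1342
arm 3 (φ=240.0°): x'=0.1472, y'=0.1100
  A cos θ + B sin θ = C:  0.0028·cos θ + -0.3662·sin θ = 0.0664
  √(A²+B²)=0.3662;  θ3 = -1.5633+1.3885 ≈ -0.1748

θ₁ = 0.4361, θ₂ = 1.1342, θ₃ = -0.1748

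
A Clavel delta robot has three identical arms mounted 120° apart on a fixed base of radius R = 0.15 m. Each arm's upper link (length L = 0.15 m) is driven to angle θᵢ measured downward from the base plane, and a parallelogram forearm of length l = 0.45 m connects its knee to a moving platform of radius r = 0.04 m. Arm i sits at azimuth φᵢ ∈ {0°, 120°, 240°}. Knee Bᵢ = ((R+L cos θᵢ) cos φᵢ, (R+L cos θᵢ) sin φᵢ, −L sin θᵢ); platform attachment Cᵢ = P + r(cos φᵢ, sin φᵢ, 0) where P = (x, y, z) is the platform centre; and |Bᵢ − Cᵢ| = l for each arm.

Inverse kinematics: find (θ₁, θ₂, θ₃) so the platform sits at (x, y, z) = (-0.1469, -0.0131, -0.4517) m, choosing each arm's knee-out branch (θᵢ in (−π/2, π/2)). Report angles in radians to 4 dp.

θ₁ = 1.1341, θ₂ = 0.4361, θ₃ = 0.3490

arm 1 (φ=0.0°): x'=-0.1469, y'=-0.0131
  e−x'=0.2569;  (l²−L²−(e−x')²−y'²−z²)/2L = -0.3007
  √(A²+B²)=0.5196;  θ1 = -1.0537+2.1878 ≈ 1.1341
rotate P by −φ2: (0.0621, 0.1338, -0.4517)
  A cos θ + B sin θ = C:  0.0479·cos θ + -0.4517·sin θ = -0.1474
  θ2 = atan2(B,A) + arccos(C/0.4542) = 0.4361
φ3=240.0° → target in arm frame (0.0848, -0.1207)
  A=0.0252, B=-0.4517, C=(l²−L²−A²−y'²−z²)/(2L)=-0.1308
  γ=atan2(-0.4517,0.0252)=-1.5151;  ψ=arccos(-0.2890)=1.8640;  θ3=γ+ψ≈0.3490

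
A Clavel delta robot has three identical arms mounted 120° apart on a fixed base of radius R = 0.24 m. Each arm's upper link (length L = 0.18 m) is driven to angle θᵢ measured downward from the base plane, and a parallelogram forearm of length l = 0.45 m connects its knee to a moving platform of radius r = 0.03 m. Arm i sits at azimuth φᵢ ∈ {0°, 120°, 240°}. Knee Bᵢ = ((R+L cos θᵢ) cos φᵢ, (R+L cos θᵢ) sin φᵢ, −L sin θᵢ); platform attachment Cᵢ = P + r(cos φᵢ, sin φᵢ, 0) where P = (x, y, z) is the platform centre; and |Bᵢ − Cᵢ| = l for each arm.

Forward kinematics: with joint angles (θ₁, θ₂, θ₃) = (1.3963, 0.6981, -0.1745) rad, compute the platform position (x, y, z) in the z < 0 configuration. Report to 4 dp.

(-0.1679, -0.0870, -0.3431)

φ1=0.0°: virtual centre (0.2413, 0.0000, -0.1773), radius l
O2 = (0.3479·cos120.0°, 0.3479·sin120.0°, -0.1157) = (-0.1739, 0.3013, -0.1157)
arm 3 at φ=240.0°: e+L cos θ3 = 0.3873;  O3 = (-0.1936, -0.3354, 0.0313)
subtract pairs → two planes through P
linear system: -0.8304x+0.6026y = 0.0448−0.1231z; -0.8698x+-0.6708y = 0.0613−0.4170z
det = 1.0811;  x = -0.0620+0.3088z,  y = -0.0111+0.2213z
quadratic in z: (1.1443)z²+(0.1623)z+(-0.0790)=0, √Δ=0.6229 → z ∈ {-0.3431, 0.2012}; z = -0.3431 (taking z<0)
x = -0.1679, y = -0.0870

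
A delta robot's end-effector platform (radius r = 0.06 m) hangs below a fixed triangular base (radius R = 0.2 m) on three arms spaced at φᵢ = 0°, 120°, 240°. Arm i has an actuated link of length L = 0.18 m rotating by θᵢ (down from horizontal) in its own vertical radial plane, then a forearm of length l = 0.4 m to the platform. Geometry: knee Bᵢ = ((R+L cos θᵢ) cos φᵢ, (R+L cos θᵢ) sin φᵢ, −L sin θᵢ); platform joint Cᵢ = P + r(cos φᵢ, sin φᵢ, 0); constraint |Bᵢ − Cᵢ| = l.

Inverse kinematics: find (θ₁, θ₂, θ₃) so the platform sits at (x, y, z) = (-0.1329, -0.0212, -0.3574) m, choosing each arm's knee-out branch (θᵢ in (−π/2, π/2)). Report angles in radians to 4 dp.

rotate P by −φ1: (-0.1329, -0.0212, -0.3574)
  A cos θ + B sin θ = C:  0.2729·cos θ + -0.3574·sin θ = -0.2085
  √(A²+B²)=0.4497;  θ1 = -0.9187+2.0529 ≈ 1.1342
rotate P by −φ2: (0.0481, 0.1257, -0.3574)
  A=0.0919, B=-0.3574, C=(l²−L²−A²−y'²−z²)/(2L)=-0.0677
  γ=atan2(-0.3574,0.0919)=-1.3191;  ψ=arccos(-0.1835)=1.7554;  θ2=γ+ψ≈0.4363
arm 3 (φ=240.0°): x'=0.0848, y'=-0.1045
  A cos θ + B sin θ = C:  0.0552·cos θ + -0.3574·sin θ = -0.0392
  γ=atan2(-0.3574,0.0552)=-1.4176;  ψ=arccos(-0.1083)=1.6793;  θ3=γ+ψ≈0.2617

θ₁ = 1.1342, θ₂ = 0.4363, θ₃ = 0.2617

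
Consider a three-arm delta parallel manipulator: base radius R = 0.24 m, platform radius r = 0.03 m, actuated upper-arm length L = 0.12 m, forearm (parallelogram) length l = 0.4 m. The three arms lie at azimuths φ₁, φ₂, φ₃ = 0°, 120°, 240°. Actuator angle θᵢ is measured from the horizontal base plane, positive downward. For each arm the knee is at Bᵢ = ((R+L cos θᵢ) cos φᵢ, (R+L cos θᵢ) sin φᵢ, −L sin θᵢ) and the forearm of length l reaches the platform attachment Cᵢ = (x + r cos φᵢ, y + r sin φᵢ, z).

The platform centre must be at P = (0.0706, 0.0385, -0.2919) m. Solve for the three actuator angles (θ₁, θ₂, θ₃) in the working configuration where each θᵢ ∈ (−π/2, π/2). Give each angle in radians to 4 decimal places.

rotate P by −φ1: (0.0706, 0.0385, -0.2919)
  A cos θ + B sin θ = C:  0.1394·cos θ + -0.2919·sin θ = 0.1645
  θ1 = atan2(B,A) + arccos(C/0.3235) = -0.0879
φ2=120.0° → target in arm frame (-0.0020, -0.0804)
  A cos θ + B sin θ = C:  0.2120·cos θ + -0.2919·sin θ = 0.0375
  θ2 = atan2(B,A) + arccos(C/0.3607) = 0.5238
arm 3 (φ=240.0°): x'=-0.0686, y'=0.0419
  A=0.2786, B=-0.2919, C=(l²−L²−A²−y'²−z²)/(2L)=-0.0792
  γ=atan2(-0.2919,0.2786)=-0.8086;  ψ=arccos(-0.1962)=1.7683;  θ3=γ+ψ≈0.9596

θ₁ = -0.0879, θ₂ = 0.5238, θ₃ = 0.9596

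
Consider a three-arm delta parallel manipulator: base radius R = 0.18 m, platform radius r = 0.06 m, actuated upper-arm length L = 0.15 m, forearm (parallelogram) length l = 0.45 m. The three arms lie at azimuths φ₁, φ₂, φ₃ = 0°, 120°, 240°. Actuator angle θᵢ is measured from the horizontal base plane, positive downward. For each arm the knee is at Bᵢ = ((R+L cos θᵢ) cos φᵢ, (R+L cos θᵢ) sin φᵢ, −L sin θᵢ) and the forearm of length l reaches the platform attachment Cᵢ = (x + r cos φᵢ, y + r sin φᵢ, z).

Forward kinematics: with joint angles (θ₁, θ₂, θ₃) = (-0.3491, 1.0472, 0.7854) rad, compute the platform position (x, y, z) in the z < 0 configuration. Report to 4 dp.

arm 1 at φ=0.0°: e+L cos θ1 = 0.2610;  S1 = (0.2610, 0.0000, 0.0513)
φ2=120.0°: virtual centre (-0.0975, 0.1689, -0.1299), radius l
φ3=240.0°: virtual centre (-0.1130, -0.1958, -0.1061), radius l
eliminate P² terms by subtracting sphere 1 from 2 and 3
[-0.7169 0.3377 -0.3624]·P = -0.0158;  [-0.7480 -0.3916 -0.3147]·P = -0.0084
Cramer: x(z) = 0.0169-0.4654z;  y(z) = -0.0109+0.0852z
into |P−S₁|² = l²: 1.2239z² + 0.1227z + -0.1402 = 0;  Δ = 0.7014;  z = -0.3923 or 0.2920 → z<0 root = -0.3923
x = 0.1995, y = -0.0444

(0.1995, -0.0444, -0.3923)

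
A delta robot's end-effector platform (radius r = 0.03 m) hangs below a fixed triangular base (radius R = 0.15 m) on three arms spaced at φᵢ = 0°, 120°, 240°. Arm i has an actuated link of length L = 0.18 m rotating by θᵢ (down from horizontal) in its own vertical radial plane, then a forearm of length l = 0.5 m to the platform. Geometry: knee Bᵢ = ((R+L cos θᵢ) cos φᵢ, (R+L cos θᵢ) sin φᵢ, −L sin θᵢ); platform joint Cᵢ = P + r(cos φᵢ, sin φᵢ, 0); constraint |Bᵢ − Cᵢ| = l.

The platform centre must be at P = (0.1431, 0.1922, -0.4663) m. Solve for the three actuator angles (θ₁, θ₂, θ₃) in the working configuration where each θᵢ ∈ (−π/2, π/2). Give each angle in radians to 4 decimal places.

φ1=0.0° → target in arm frame (0.1431, 0.1922)
  A cos θ + B sin θ = C:  -0.0231·cos θ + -0.4663·sin θ = -0.1036
  √(A²+B²)=0.4669;  θ1 = -1.6203+1.7946 ≈ 0.1744
φ2=120.0° → target in arm frame (0.0949, -0.2200)
  A cos θ + B sin θ = C:  0.0251·cos θ + -0.4663·sin θ = -0.1358
  θ2 = atan2(B,A) + arccos(C/0.4670) = 0.3488
φ3=240.0° → target in arm frame (-0.2380, 0.0278)
  e−x'=0.3580;  (l²−L²−(e−x')²−y'²−z²)/2L = -0.3577
  θ3 = atan2(B,A) + arccos(C/0.5879) = 1.3089

θ₁ = 0.1744, θ₂ = 0.3488, θ₃ = 1.3089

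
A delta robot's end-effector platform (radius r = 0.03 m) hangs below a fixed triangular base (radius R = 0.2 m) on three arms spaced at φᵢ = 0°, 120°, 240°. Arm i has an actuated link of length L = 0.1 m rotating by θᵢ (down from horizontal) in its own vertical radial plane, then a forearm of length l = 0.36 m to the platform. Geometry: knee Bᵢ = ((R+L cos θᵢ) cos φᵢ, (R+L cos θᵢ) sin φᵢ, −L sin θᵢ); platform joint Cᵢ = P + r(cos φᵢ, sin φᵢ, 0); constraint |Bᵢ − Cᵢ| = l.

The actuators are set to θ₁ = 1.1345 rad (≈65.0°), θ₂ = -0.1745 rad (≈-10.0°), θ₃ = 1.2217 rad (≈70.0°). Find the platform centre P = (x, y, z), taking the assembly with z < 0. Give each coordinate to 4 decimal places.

(-0.0525, 0.1069, -0.3099)

arm 1 at φ=0.0°: ρ1 = 0.2123;  S1 = (0.2123, 0.0000, -0.0906)
φ2=120.0°: virtual centre (-0.1342, 0.2325, 0.0174), radius l
arm 3 at φ=240.0°: ρ3 = 0.2042;  S3 = (-0.1021, -0.1768, -0.0940)
eliminate P² terms by subtracting sphere 1 from 2 and 3
plane₁₂: -0.6930x+0.4650y+0.2160z = 0.0191
Cramer: x(z) = -0.0102+0.1364z;  y(z) = 0.0259-0.2613z
into |P−S₁|² = l²: 1.0868z² + 0.1071z + -0.0712 = 0;  Δ = 0.3211;  z = -0.3099 or 0.2114 → z<0 root = -0.3099
x = -0.0525, y = 0.1069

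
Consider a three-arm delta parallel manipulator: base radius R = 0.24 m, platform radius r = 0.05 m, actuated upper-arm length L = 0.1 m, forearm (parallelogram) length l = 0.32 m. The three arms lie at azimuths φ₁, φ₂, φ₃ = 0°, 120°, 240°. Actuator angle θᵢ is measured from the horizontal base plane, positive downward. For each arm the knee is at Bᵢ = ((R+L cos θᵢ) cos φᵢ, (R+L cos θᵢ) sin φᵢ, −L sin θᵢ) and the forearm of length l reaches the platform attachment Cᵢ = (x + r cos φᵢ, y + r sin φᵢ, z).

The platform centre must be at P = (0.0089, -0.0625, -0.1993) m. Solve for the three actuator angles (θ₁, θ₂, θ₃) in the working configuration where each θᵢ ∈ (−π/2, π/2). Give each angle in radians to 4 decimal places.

θ₁ = 0.4364, θ₂ = 1.0472, θ₃ = -0.0883

arm 1 (φ=0.0°): x'=0.0089, y'=-0.0625
  A=0.1811, B=-0.1993, C=(l²−L²−A²−y'²−z²)/(2L)=0.0799
  θ1 = atan2(B,A) + arccos(C/0.2693) = 0.4364
rotate P by −φ2: (-0.0586, 0.0235, -0.1993)
  A=0.2486, B=-0.1993, C=(l²−L²−A²−y'²−z²)/(2L)=-0.0483
  γ=atan2(-0.1993,0.2486)=-0.6758;  ψ=arccos(-0.1517)=1.7231;  θ2=γ+ψ≈1.0472
φ3=240.0° → target in arm frame (0.0497, 0.0390)
  A=0.1403, B=-0.1993, C=(l²−L²−A²−y'²−z²)/(2L)=0.1574
  √(A²+B²)=0.2437;  θ3 = -0.9573+0.8690 ≈ -0.0883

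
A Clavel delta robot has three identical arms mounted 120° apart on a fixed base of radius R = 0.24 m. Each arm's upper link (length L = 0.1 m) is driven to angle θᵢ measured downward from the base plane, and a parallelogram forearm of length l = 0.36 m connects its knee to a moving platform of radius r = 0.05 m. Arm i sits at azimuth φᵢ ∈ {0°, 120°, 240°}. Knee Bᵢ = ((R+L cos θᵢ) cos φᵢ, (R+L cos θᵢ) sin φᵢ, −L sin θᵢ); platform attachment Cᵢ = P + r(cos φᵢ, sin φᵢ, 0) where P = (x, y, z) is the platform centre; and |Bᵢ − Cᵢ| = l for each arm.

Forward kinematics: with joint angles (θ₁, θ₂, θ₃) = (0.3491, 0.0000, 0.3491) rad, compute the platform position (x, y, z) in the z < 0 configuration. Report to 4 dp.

(-0.0108, 0.0188, -0.2400)

O1 = (0.2840·cos0.0°, 0.2840·sin0.0°, -0.0342) = (0.2840, 0.0000, -0.0342)
O2 = (0.2900·cos120.0°, 0.2900·sin120.0°, 0.0000) = (-0.1450, 0.2511, 0.0000)
arm 3 at φ=240.0°: ρ3 = 0.2840;  O3 = (-0.1420, -0.2459, -0.0342)
subtract pairs → two planes through P
linear system: -0.8579x+0.5023y = 0.0023−0.0684z; -0.8519x+-0.4918y = 0.0000−0.0000z
Cramer: x(z) = -0.0013+0.0396z;  y(z) = 0.0023-0.0686z
quadratic in z: (1.0063)z²+(0.0455)z+(-0.0470)=0, √Δ=0.4375 → z ∈ {-0.2400, 0.1948}; z = -0.2400 (taking z<0)
x = -0.0108, y = 0.0188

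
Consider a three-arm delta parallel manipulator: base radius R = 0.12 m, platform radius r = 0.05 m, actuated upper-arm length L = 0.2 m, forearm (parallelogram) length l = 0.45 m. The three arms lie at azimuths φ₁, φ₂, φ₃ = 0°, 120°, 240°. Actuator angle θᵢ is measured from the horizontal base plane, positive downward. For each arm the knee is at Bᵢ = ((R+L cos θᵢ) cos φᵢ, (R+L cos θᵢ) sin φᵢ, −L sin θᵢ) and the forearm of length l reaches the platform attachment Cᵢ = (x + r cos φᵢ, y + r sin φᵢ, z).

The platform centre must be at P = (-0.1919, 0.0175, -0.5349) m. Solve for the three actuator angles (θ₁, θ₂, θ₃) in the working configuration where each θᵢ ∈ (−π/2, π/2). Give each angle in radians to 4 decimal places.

arm 1 (φ=0.0°): x'=-0.1919, y'=0.0175
  e−x'=0.2619;  (l²−L²−(e−x')²−y'²−z²)/2L = -0.4813
  √(A²+B²)=0.5956;  θ1 = -1.1155+2.5117 ≈ 1.3962
arm 2 (φ=120.0°): x'=0.1111, y'=0.1574
  A cos θ + B sin θ = C:  -0.0411·cos θ + -0.5349·sin θ = -0.3752
  θ2 = atan2(B,A) + arccos(C/0.5365) = 0.6979
rotate P by −φ3: (0.0808, -0.1749, -0.5349)
  e−x'=-0.0108;  (l²−L²−(e−x')²−y'²−z²)/2L = -0.3858
  √(A²+B²)=0.5350;  θ3 = -1.5910+2.3763 ≈ 0.7854

θ₁ = 1.3962, θ₂ = 0.6979, θ₃ = 0.7854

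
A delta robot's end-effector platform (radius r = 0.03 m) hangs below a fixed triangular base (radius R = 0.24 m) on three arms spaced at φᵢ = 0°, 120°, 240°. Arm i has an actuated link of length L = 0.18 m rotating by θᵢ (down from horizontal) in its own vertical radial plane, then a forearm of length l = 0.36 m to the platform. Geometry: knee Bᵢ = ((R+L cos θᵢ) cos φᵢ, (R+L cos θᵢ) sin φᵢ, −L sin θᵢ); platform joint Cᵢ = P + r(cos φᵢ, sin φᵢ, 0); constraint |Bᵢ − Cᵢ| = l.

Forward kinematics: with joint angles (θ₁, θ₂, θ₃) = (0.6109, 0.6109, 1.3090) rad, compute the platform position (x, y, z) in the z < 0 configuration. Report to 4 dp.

centre 1 = (0.3574·cos0.0°, 0.3574·sin0.0°, -0.1032) = (0.3574, 0.0000, -0.1032)
arm 2 at φ=120.0°: ρ2 = 0.3574;  centre 2 = (-0.1787, 0.3096, -0.1032)
φ3=240.0°: virtual centre (-0.1283, -0.2222, -0.1739), radius l
subtract pairs → two planes through P
linear system: -1.0723x+0.6191y = 0.0000−0.0000z; -0.9715x+-0.4444y = -0.0424−-0.1412z
Cramer: x(z) = 0.0243-0.0811z;  y(z) = 0.0421-0.1405z
sphere 1 gives Az²+Bz+C=0 with A=1.0263, B=0.2487, C=-0.0062;  B²−4AC=0.0873;  roots -0.2651, 0.0228;  negative root z = -0.2651
x = 0.0458, y = 0.0794

(0.0458, 0.0794, -0.2651)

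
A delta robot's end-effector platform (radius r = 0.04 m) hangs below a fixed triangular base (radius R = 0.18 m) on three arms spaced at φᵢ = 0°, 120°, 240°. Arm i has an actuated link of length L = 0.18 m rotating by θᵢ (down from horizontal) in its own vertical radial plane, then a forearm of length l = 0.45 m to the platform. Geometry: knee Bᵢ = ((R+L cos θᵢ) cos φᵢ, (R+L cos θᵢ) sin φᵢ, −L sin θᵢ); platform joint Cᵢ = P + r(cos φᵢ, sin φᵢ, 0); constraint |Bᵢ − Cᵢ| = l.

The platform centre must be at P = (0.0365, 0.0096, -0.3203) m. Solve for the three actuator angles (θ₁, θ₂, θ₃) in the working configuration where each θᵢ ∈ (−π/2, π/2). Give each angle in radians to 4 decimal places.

θ₁ = -0.1744, θ₂ = 0.0874, θ₃ = 0.1744

φ1=0.0° → target in arm frame (0.0365, 0.0096)
  e−x'=0.1035;  (l²−L²−(e−x')²−y'²−z²)/2L = 0.1575
  √(A²+B²)=0.3366;  θ1 = -1.2583+1.0838 ≈ -0.1744
arm 2 (φ=120.0°): x'=-0.0099, y'=-0.0364
  e−x'=0.1499;  (l²−L²−(e−x')²−y'²−z²)/2L = 0.1214
  √(A²+B²)=0.3537;  θ2 = -1.1330+1.2204 ≈ 0.0874
arm 3 (φ=240.0°): x'=-0.0266, y'=0.0268
  A cos θ + B sin θ = C:  0.1666·cos θ + -0.3203·sin θ = 0.1085
  √(A²+B²)=0.3610;  θ3 = -1.0913+1.2657 ≈ 0.1744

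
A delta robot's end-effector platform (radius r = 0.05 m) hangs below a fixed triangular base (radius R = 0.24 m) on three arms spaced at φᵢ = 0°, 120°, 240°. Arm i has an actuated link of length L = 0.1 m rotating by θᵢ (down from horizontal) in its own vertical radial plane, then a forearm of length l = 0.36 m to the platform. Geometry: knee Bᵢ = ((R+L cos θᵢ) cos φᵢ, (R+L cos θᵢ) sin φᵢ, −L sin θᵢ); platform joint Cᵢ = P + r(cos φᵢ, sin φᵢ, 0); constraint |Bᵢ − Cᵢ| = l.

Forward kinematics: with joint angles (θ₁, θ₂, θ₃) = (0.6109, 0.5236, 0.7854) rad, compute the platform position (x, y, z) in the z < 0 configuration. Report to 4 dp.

(0.0040, 0.0198, -0.2971)

φ1=0.0°: virtual centre (0.2719, 0.0000, -0.0574), radius l
S2 = (0.2766·cos120.0°, 0.2766·sin120.0°, -0.0500) = (-0.1383, 0.2395, -0.0500)
S3 = (0.2607·cos240.0°, 0.2607·sin240.0°, -0.0707) = (-0.1304, -0.2258, -0.0707)
subtract pairs → two planes through P
[-0.8204 0.4791 0.0147]·P = 0.0018;  [-0.8045 -0.4516 -0.0267]·P = -0.0043
det = 0.7559;  x = 0.0016+-0.0081z,  y = 0.0065+-0.0446z
quadratic in z: (1.0021)z²+(0.1185)z+(-0.0532)=0, √Δ=0.4768 → z ∈ {-0.2971, 0.1788}; z = -0.2971 (taking z<0)
x = 0.0040, y = 0.0198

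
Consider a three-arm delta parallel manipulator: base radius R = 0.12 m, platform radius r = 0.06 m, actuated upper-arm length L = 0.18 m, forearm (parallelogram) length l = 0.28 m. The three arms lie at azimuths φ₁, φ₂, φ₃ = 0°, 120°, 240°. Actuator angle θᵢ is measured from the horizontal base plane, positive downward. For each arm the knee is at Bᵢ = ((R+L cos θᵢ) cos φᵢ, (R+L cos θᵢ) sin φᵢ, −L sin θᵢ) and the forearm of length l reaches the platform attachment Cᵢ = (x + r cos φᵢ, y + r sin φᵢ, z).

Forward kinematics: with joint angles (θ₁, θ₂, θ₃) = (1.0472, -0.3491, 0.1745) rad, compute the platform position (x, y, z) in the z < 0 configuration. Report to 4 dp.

(-0.1270, 0.0387, -0.1680)

O1 = (0.1500·cos0.0°, 0.1500·sin0.0°, -0.1559) = (0.1500, 0.0000, -0.1559)
φ2=120.0°: virtual centre (-0.1146, 0.1984, 0.0616), radius l
φ3=240.0°: virtual centre (-0.1186, -0.2055, -0.0313), radius l
eliminate P² terms by subtracting sphere 1 from 2 and 3
plane₁₂: -0.5291x+0.3969y+0.4349z = 0.0095
Cramer: x(z) = -0.0187+0.6447z;  y(z) = -0.0010-0.2363z
quadratic in z: (1.4715)z²+(0.0947)z+(-0.0256)=0, √Δ=0.3998 → z ∈ {-0.1680, 0.1037}; z = -0.1680 (taking z<0)
x = -0.1270, y = 0.0387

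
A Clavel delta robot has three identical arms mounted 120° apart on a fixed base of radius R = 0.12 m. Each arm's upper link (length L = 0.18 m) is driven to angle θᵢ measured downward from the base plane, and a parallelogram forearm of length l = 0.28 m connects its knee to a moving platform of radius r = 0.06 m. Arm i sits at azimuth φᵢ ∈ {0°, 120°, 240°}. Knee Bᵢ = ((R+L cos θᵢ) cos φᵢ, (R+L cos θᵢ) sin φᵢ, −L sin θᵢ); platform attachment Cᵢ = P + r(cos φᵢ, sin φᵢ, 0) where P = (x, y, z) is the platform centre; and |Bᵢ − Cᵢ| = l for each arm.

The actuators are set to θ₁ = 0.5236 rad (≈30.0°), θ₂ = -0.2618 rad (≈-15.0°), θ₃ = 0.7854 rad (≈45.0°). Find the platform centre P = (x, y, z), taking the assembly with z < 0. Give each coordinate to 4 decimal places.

(-0.0231, 0.0998, -0.1964)

φ1=0.0°: virtual centre (0.2159, 0.0000, -0.0900), radius l
φ2=120.0°: virtual centre (-0.1169, 0.2025, 0.0466), radius l
arm 3 at φ=240.0°: ρ3 = 0.1873;  centre 3 = (-0.0936, -0.1622, -0.1273)
eliminate P² terms by subtracting sphere 1 from 2 and 3
[-0.6656 0.4051 0.2732]·P = 0.0022;  [-0.6190 -0.3244 -0.0746]·P = -0.0034
det = 0.4667;  x = 0.0015+0.1252z,  y = 0.0078+-0.4687z
into |P−centre ₁|² = l²: 1.2354z² + 0.1191z + -0.0243 = 0;  Δ = 0.1341;  z = -0.1964 or 0.1000 → z<0 root = -0.1964
x = -0.0231, y = 0.0998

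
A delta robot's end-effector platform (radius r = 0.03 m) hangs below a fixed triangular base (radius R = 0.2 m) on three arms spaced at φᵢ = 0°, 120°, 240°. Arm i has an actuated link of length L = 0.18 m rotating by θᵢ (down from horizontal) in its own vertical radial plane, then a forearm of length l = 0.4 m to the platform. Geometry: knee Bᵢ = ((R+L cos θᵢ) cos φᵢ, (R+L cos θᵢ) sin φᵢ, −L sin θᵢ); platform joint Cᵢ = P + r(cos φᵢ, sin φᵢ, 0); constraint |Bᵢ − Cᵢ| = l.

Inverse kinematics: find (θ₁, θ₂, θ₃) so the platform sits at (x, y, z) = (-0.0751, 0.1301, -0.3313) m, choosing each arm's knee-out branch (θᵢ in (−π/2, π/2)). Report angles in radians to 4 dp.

arm 1 (φ=0.0°): x'=-0.0751, y'=0.1301
  e−x'=0.2451;  (l²−L²−(e−x')²−y'²−z²)/2L = -0.1643
  γ=atan2(-0.3313,0.2451)=-0.9338;  ψ=arccos(-0.3988)=1.9810;  θ1=γ+ψ≈1.0471
arm 2 (φ=120.0°): x'=0.1502, y'=0.0000
  e−x'=0.0198;  (l²−L²−(e−x')²−y'²−z²)/2L = 0.0485
  θ2 = atan2(B,A) + arccos(C/0.3319) = -0.0869
rotate P by −φ3: (-0.0751, -0.1301, -0.3313)
  A cos θ + B sin θ = C:  0.2451·cos θ + -0.3313·sin θ = -0.1644
  θ3 = atan2(B,A) + arccos(C/0.4121) = 1.0472

θ₁ = 1.0471, θ₂ = -0.0869, θ₃ = 1.0472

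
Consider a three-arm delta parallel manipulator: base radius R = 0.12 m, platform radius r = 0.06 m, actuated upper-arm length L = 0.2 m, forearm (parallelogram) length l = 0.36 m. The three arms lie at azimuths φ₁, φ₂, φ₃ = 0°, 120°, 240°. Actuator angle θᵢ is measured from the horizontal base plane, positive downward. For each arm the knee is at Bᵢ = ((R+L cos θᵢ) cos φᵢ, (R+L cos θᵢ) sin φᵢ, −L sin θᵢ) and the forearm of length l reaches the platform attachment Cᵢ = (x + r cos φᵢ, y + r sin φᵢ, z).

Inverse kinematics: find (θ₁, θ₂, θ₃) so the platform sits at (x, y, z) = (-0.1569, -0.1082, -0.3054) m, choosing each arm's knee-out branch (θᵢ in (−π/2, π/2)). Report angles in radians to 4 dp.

φ1=0.0° → target in arm frame (-0.1569, -0.1082)
  A=0.2169, B=-0.3054, C=(l²−L²−A²−y'²−z²)/(2L)=-0.1561
  θ1 = atan2(B,A) + arccos(C/0.3746) = 1.0473
φ2=120.0° → target in arm frame (-0.0153, 0.1900)
  A=0.0753, B=-0.3054, C=(l²−L²−A²−y'²−z²)/(2L)=-0.1136
  √(A²+B²)=0.3145;  θ2 = -1.3292+1.9402 ≈ 0.6110
arm 3 (φ=240.0°): x'=0.1722, y'=-0.0818
  A=-0.1122, B=-0.3054, C=(l²−L²−A²−y'²−z²)/(2L)=-0.0573
  √(A²+B²)=0.3253;  θ3 = -1.9227+1.7480 ≈ -0.1748

θ₁ = 1.0473, θ₂ = 0.6110, θ₃ = -0.1748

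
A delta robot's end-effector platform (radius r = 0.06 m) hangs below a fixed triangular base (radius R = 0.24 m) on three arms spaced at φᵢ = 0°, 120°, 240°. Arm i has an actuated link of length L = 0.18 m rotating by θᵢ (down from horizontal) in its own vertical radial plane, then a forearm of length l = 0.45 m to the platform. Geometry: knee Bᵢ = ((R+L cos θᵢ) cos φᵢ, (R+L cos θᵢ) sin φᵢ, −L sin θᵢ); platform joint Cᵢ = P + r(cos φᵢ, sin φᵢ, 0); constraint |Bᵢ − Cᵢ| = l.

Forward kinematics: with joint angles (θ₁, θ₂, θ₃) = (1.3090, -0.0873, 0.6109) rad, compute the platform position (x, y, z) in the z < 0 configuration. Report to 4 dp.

φ1=0.0°: virtual centre (0.2266, 0.0000, -0.1739), radius l
arm 2 at φ=120.0°: e+L cos θ2 = 0.3593;  centre 2 = (-0.1797, 0.3112, 0.0157)
φ3=240.0°: virtual centre (-0.1637, -0.2836, -0.1032), radius l
eliminate P² terms by subtracting sphere 1 from 2 and 3
linear system: -0.8125x+0.6224y = 0.0478−0.3791z; -0.7806x+-0.5671y = 0.0363−0.1412z
Cramer: x(z) = -0.0525+0.3200z;  y(z) = 0.0082-0.1914z
quadratic in z: (1.1390)z²+(0.1660)z+(-0.0943)=0, √Δ=0.6762 → z ∈ {-0.3697, 0.2240}; z = -0.3697 (taking z<0)
x = -0.1708, y = 0.0790

(-0.1708, 0.0790, -0.3697)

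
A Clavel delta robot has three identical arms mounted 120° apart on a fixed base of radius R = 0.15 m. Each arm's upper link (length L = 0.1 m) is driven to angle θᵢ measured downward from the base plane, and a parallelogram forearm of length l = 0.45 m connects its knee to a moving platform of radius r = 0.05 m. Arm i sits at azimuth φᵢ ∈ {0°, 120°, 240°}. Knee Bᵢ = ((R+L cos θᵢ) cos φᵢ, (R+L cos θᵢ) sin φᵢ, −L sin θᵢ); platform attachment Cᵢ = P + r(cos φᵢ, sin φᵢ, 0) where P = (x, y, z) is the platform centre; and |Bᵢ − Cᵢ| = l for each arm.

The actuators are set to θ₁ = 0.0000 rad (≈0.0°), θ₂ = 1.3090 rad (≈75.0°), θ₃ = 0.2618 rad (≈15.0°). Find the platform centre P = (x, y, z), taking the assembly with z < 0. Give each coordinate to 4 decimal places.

arm 1 at φ=0.0°: ρ1 = 0.2000;  S1 = (0.2000, 0.0000, 0.0000)
φ2=120.0°: virtual centre (-0.0629, 0.1090, -0.0966), radius l
S3 = (0.1966·cos240.0°, 0.1966·sin240.0°, -0.0259) = (-0.0983, -0.1703, -0.0259)
eliminate P² terms by subtracting sphere 1 from 2 and 3
plane₁₂: -0.5259x+0.2180y+-0.1932z = -0.0148
det = 0.3091;  x = 0.0168+-0.2493z,  y = -0.0274+0.2848z
quadratic in z: (1.1432)z²+(0.0757)z+(-0.1682)=0, √Δ=0.8803 → z ∈ {-0.4181, 0.3519}; z = -0.4181 (taking z<0)
x = 0.1210, y = -0.1465

(0.1210, -0.1465, -0.4181)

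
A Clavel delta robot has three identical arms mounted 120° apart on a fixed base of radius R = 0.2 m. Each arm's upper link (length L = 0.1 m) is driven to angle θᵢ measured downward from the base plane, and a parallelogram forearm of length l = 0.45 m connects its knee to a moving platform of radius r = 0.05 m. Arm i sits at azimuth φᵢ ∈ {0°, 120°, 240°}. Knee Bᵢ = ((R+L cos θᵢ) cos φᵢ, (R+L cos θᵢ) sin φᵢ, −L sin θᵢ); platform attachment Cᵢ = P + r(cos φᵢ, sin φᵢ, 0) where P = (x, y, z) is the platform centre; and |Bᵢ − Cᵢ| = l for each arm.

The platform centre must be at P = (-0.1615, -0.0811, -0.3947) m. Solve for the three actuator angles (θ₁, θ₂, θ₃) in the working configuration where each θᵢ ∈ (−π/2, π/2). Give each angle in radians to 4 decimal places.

arm 1 (φ=0.0°): x'=-0.1615, y'=-0.0811
  A=0.3115, B=-0.3947, C=(l²−L²−A²−y'²−z²)/(2L)=-0.3345
  √(A²+B²)=0.5028;  θ1 = -0.9027+2.2986 ≈ 1.3959
φ2=120.0° → target in arm frame (0.0105, 0.1804)
  e−x'=0.1395;  (l²−L²−(e−x')²−y'²−z²)/2L = -0.0765
  √(A²+B²)=0.4186;  θ2 = -1.2311+1.7545 ≈ 0.5234
φ3=240.0° → target in arm frame (0.1510, -0.0993)
  e−x'=-0.0010;  (l²−L²−(e−x')²−y'²−z²)/2L = 0.1342
  γ=atan2(-0.3947,-0.0010)=-1.5733;  ψ=arccos(0.3401)=1.2238;  θ3=γ+ψ≈-0.3495

θ₁ = 1.3959, θ₂ = 0.5234, θ₃ = -0.3495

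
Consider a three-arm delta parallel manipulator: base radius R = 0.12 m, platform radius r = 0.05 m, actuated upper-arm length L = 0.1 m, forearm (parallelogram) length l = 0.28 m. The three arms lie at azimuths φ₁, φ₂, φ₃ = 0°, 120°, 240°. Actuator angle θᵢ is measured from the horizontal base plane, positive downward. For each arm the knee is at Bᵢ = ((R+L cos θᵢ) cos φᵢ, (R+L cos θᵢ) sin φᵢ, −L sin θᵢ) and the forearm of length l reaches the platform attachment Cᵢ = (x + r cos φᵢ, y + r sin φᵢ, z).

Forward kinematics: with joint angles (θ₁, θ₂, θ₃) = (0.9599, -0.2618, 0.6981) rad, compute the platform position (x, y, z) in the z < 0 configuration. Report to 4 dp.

(-0.0819, 0.0845, -0.2477)

arm 1 at φ=0.0°: ρ1 = 0.1274;  centre 1 = (0.1274, 0.0000, -0.0819)
centre 2 = (0.1666·cos120.0°, 0.1666·sin120.0°, 0.0259) = (-0.0833, 0.1443, 0.0259)
centre 3 = (0.1466·cos240.0°, 0.1466·sin240.0°, -0.0643) = (-0.0733, -0.1270, -0.0643)
eliminate P² terms by subtracting sphere 1 from 2 and 3
linear system: -0.4213x+0.2885y = 0.0055−0.2156z; -0.4013x+-0.2539y = 0.0027−0.0353z
det = 0.2228;  x = -0.0098+0.2914z,  y = 0.0048+-0.3217z
sphere 1 gives Az²+Bz+C=0 with A=1.1884, B=0.0808, C=-0.0529;  B²−4AC=0.2578;  roots -0.2477, 0.1796;  negative root z = -0.2477
x = -0.0819, y = 0.0845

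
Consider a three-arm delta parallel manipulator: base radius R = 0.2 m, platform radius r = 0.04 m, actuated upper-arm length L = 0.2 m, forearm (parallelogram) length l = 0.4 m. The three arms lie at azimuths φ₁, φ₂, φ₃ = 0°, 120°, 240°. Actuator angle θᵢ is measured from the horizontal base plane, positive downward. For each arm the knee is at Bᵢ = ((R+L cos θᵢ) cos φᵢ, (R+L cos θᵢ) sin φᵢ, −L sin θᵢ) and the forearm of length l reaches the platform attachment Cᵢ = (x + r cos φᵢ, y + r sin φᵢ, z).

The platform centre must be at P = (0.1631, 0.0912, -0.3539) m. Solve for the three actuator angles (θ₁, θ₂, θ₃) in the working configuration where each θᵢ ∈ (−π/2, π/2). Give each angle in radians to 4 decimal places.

θ₁ = 0.0873, θ₂ = 0.8723, θ₃ = 1.3962

rotate P by −φ1: (0.1631, 0.0912, -0.3539)
  A cos θ + B sin θ = C:  -0.0031·cos θ + -0.3539·sin θ = -0.0339
  γ=atan2(-0.3539,-0.0031)=-1.5796;  ψ=arccos(-0.0959)=1.6668;  θ1=γ+ψ≈0.0873
arm 2 (φ=120.0°): x'=-0.0026, y'=-0.1868
  A cos θ + B sin θ = C:  0.1626·cos θ + -0.3539·sin θ = -0.1665
  γ=atan2(-0.3539,0.1626)=-1.1402;  ψ=arccos(-0.4274)=2.0124;  θ2=γ+ψ≈0.8723
φ3=240.0° → target in arm frame (-0.1605, 0.0956)
  e−x'=0.3205;  (l²−L²−(e−x')²−y'²−z²)/2L = -0.2928
  γ=atan2(-0.3539,0.3205)=-0.8348;  ψ=arccos(-0.6133)=2.2310;  θ3=γ+ψ≈1.3962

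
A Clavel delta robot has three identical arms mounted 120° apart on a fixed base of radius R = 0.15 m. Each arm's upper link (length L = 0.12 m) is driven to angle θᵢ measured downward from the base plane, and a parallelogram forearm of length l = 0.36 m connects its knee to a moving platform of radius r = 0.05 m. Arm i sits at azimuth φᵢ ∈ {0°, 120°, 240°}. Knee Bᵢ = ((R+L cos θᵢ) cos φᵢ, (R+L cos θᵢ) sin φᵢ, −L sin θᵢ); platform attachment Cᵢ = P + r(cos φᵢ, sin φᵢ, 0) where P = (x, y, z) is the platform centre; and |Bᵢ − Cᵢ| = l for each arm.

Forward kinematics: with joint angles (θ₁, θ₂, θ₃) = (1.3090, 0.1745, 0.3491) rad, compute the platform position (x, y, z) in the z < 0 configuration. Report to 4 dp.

(-0.1543, 0.0185, -0.3347)

S1 = (0.1311·cos0.0°, 0.1311·sin0.0°, -0.1159) = (0.1311, 0.0000, -0.1159)
φ2=120.0°: virtual centre (-0.1091, 0.1889, -0.0208), radius l
φ3=240.0°: virtual centre (-0.1064, -0.1843, -0.0410), radius l
eliminate P² terms by subtracting sphere 1 from 2 and 3
linear system: -0.4803x+0.3779y = 0.0174−0.1902z; -0.4749x+-0.3685y = 0.0163−0.1497z
Cramer: x(z) = -0.0353+0.3553z;  y(z) = 0.0012-0.0516z
into |P−S₁|² = l²: 1.1289z² + 0.1134z + -0.0885 = 0;  Δ = 0.4124;  z = -0.3347 or 0.2342 → z<0 root = -0.3347
x = -0.1543, y = 0.0185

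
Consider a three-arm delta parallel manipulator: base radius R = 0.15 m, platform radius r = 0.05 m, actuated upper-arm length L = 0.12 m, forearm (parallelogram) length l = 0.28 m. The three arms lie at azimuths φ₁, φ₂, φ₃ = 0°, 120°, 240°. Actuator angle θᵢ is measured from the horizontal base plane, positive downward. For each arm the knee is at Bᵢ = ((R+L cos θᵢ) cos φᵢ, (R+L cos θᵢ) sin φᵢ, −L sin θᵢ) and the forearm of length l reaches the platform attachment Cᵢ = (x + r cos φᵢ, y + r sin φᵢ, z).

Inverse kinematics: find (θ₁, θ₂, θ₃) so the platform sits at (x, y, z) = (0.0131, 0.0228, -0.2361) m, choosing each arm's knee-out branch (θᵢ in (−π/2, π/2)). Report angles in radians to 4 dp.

θ₁ = 0.3496, θ₂ = 0.3489, θ₃ = 0.6112

φ1=0.0° → target in arm frame (0.0131, 0.0228)
  e−x'=0.0869;  (l²−L²−(e−x')²−y'²−z²)/2L = 0.0008
  √(A²+B²)=0.2516;  θ1 = -1.2181+1.5677 ≈ 0.3496
arm 2 (φ=120.0°): x'=0.0132, y'=-0.0227
  A cos θ + B sin θ = C:  0.0868·cos θ + -0.2361·sin θ = 0.0009
  θ2 = atan2(B,A) + arccos(C/0.2516) = 0.3489
rotate P by −φ3: (-0.0263, -0.0001, -0.2361)
  e−x'=0.1263;  (l²−L²−(e−x')²−y'²−z²)/2L = -0.0321
  √(A²+B²)=0.2678;  θ3 = -1.0796+1.6908 ≈ 0.6112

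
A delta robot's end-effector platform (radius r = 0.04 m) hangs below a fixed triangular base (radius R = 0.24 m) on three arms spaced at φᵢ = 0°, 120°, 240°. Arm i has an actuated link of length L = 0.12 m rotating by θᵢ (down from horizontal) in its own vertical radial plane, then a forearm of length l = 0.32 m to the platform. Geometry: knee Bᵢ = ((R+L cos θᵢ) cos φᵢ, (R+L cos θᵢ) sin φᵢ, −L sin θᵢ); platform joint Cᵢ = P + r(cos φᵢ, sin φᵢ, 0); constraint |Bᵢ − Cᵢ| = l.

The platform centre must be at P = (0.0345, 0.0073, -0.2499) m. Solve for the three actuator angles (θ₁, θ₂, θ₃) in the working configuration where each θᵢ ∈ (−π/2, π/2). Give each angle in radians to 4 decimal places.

arm 1 (φ=0.0°): x'=0.0345, y'=0.0073
  e−x'=0.1655;  (l²−L²−(e−x')²−y'²−z²)/2L = -0.0079
  θ1 = atan2(B,A) + arccos(C/0.2997) = 0.6113
φ2=120.0° → target in arm frame (-0.0109, -0.0335)
  A cos θ + B sin θ = C:  0.2109·cos θ + -0.2499·sin θ = -0.0836
  γ=atan2(-0.2499,0.2109)=-0.8698;  ψ=arccos(-0.2557)=1.8293;  θ2=γ+ψ≈0.9596
rotate P by −φ3: (-0.0236, 0.0262, -0.2499)
  A=0.2236, B=-0.2499, C=(l²−L²−A²−y'²−z²)/(2L)=-0.1047
  θ3 = atan2(B,A) + arccos(C/0.3353) = 1.0473

θ₁ = 0.6113, θ₂ = 0.9596, θ₃ = 1.0473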